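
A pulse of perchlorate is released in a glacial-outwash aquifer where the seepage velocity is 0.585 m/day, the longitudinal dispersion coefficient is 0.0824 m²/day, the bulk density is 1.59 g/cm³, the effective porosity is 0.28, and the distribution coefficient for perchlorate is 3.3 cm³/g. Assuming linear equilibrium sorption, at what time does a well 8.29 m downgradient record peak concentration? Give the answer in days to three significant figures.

275 days

Retardation factor R = 1 + ρ_b·K_d/n = 1 + 1.59 × 3.3/0.28 = 19.74.
Sorption retards both mechanisms: v_R = v/R = 0.02964 m/day, D_R = D/R = 0.004174 m²/day.
Peak time from v_R²t² + 2D_R t − x² = 0: t = (√(D_R² + v_R²x²) − D_R)/v_R².
√(D_R² + v_R²x²) = √(0.004174² + 0.02964² × 8.29²) = 0.2458; v_R² = 0.0008785.
t = (0.2458 − 0.004174)/0.0008785 = 275 days.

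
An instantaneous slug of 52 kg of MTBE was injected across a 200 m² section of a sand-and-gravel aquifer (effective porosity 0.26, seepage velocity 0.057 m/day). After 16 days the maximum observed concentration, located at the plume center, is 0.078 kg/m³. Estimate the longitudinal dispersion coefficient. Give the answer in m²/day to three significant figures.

0.817 m²/day

At the plume center C_max = M/(n_e·A·√(4πDt)), so D = M²/(4πt·(n_e·A·C_max)²).
n_e·A·C_max = 0.26 × 200 × 0.078 = 4.056 kg/m.
D = 52²/(4π × 16 × 4.056²) = 0.817 m²/day.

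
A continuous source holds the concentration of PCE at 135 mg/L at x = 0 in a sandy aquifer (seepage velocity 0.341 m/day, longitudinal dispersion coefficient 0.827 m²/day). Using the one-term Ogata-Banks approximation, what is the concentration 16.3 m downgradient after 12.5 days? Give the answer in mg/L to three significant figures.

For a continuous step input, C/C₀ ≈ ½·erfc((x−vt)/(2√(Dt))).
vt = 0.341 × 12.5 = 4.2625 m and 2√(Dt) = 2√(0.827 × 12.5) = 6.430 m.
Argument (x−vt)/(2√(Dt)) = (16.3 − 4.2625)/6.430 = 1.872; ½·erfc(1.872) = 0.004056.
C = 135 × 0.004056 = 0.548 mg/L.

0.548 mg/L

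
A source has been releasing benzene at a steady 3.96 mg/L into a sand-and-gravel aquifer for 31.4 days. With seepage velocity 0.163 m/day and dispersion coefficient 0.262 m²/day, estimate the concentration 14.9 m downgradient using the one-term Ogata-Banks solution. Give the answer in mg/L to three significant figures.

For a continuous step input, C/C₀ ≈ ½·erfc((x−vt)/(2√(Dt))).
vt = 0.163 × 31.4 = 5.1182 m and 2√(Dt) = 2√(0.262 × 31.4) = 5.736 m.
Argument (x−vt)/(2√(Dt)) = (14.9 − 5.1182)/5.736 = 1.705; ½·erfc(1.705) = 0.007949.
C = 3.96 × 0.007949 = 0.0315 mg/L.

0.0315 mg/L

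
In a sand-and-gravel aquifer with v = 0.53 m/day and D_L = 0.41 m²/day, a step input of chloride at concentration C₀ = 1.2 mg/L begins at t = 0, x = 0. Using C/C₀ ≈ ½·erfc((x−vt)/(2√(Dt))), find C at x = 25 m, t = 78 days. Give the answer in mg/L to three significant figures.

For a continuous step input, C/C₀ ≈ ½·erfc((x−vt)/(2√(Dt))).
vt = 0.53 × 78 = 41.34 m and 2√(Dt) = 2√(0.41 × 78) = 11.31 m.
Argument (x−vt)/(2√(Dt)) = (25 − 41.34)/11.31 = -1.445; ½·erfc(-1.445) = 0.9795.
C = 1.2 × 0.9795 = 1.18 mg/L.

1.18 mg/L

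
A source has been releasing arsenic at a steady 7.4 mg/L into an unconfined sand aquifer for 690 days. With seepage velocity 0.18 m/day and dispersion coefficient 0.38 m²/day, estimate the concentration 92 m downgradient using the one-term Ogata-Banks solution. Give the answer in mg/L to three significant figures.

6.81 mg/L

For a continuous step input, C/C₀ ≈ ½·erfc((x−vt)/(2√(Dt))).
vt = 0.18 × 690 = 124.2 m and 2√(Dt) = 2√(0.38 × 690) = 32.39 m.
Argument (x−vt)/(2√(Dt)) = (92 − 124.2)/32.39 = -0.9941; ½·erfc(-0.9941) = 0.9201.
C = 7.4 × 0.9201 = 6.81 mg/L.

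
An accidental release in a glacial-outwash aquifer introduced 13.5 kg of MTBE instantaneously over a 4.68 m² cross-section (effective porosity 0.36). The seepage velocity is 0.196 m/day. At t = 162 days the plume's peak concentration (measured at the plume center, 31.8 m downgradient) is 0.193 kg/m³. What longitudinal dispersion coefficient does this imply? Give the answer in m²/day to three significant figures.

At the plume center C_max = M/(n_e·A·√(4πDt)), so D = M²/(4πt·(n_e·A·C_max)²).
n_e·A·C_max = 0.36 × 4.68 × 0.193 = 0.3252 kg/m.
D = 13.5²/(4π × 162 × 0.3252²) = 0.847 m²/day.

0.847 m²/day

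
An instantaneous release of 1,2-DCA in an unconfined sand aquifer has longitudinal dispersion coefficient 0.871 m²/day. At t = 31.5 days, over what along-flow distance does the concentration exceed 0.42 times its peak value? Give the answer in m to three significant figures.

19.5 m

The plume is Gaussian with σ = √(2Dt) = √(2 × 0.871 × 31.5) = 7.408 m.
C/C_peak = exp(−Δx²/(2σ²)) = 0.42 ⇒ Δx = σ·√(−2 ln 0.42) = 7.408 × 1.317 = 9.756 m.
Width = 2Δx = 19.5 m.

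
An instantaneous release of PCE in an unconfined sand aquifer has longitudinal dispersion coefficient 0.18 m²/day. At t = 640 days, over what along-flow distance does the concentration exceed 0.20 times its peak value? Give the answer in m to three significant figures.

The plume is Gaussian with σ = √(2Dt) = √(2 × 0.18 × 640) = 15.18 m.
C/C_peak = exp(−Δx²/(2σ²)) = 0.20 ⇒ Δx = σ·√(−2 ln 0.20) = 15.18 × 1.794 = 27.23 m.
Width = 2Δx = 54.5 m.

54.5 m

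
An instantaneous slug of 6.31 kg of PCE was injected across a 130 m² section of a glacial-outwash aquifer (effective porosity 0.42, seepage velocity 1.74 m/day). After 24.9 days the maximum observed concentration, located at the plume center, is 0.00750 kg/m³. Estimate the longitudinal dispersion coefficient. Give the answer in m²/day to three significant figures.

0.759 m²/day

At the plume center C_max = M/(n_e·A·√(4πDt)), so D = M²/(4πt·(n_e·A·C_max)²).
n_e·A·C_max = 0.42 × 130 × 0.00750 = 0.4095 kg/m.
D = 6.31²/(4π × 24.9 × 0.4095²) = 0.759 m²/day.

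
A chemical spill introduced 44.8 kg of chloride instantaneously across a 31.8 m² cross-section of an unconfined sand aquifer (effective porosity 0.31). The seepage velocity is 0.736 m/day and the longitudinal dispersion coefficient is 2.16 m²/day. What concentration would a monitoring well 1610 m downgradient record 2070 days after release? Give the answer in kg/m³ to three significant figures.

0.0126 kg/m³

For an instantaneous plane source, C(x,t) = M/(n_e·A·√(4πDt)) · exp(−(x−vt)²/(4Dt)), with n_e·A the pore (flow) area.
Plume center vt = 0.736 × 2070 = 1523.52 m, so the well at 1610 m is 86.48 m downgradient of the peak.
√(4πDt) = 237.0 m, giving peak height M/(n_e·A·√(4πDt)) = 44.8/(0.31 × 31.8 × 237.0) = 0.01918 kg/m³.
(x−vt)²/(4Dt) = (86.48)²/(4 × 2.16 × 2070) = 0.4182; exp(−0.4182) = 0.6582.
C = 0.01918 × 0.6582 = 0.0126 kg/m³.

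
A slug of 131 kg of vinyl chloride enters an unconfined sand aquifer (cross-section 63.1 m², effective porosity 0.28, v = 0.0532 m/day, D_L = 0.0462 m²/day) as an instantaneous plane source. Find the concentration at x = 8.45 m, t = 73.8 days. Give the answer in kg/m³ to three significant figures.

0.253 kg/m³

For an instantaneous plane source, C(x,t) = M/(n_e·A·√(4πDt)) · exp(−(x−vt)²/(4Dt)), with n_e·A the pore (flow) area.
Plume center vt = 0.0532 × 73.8 = 3.92616 m, so the well at 8.45 m is 4.52384 m downgradient of the peak.
√(4πDt) = 6.546 m, giving peak height M/(n_e·A·√(4πDt)) = 131/(0.28 × 63.1 × 6.546) = 1.133 kg/m³.
(x−vt)²/(4Dt) = (4.52384)²/(4 × 0.0462 × 73.8) = 1.501; exp(−1.501) = 0.2229.
C = 1.133 × 0.2229 = 0.253 kg/m³.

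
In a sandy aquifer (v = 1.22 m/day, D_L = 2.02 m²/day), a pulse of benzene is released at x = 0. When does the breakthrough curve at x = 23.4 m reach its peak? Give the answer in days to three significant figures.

17.9 days

For the 1D instantaneous-source solution, setting ∂C/∂t = 0 at fixed x gives v²t² + 2Dt − x² = 0, so t = (√(D² + v²x²) − D)/v².
√(D² + v²x²) = √(2.02² + 1.22² × 23.4²) = 28.62; v² = 1.4884.
t = (28.62 − 2.02)/1.4884 = 17.9 days (vs. the pure-advection estimate x/v = 19.2 d).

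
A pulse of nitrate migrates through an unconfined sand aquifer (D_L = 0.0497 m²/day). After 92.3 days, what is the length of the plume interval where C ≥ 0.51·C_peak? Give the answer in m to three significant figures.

The plume is Gaussian with σ = √(2Dt) = √(2 × 0.0497 × 92.3) = 3.029 m.
C/C_peak = exp(−Δx²/(2σ²)) = 0.51 ⇒ Δx = σ·√(−2 ln 0.51) = 3.029 × 1.160 = 3.514 m.
Width = 2Δx = 7.03 m.

7.03 m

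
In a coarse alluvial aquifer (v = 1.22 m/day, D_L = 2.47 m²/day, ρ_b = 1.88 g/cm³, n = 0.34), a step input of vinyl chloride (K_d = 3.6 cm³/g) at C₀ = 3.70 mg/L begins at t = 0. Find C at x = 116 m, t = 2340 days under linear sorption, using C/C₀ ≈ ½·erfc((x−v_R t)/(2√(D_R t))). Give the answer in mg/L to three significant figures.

2.99 mg/L

Retardation factor R = 1 + ρ_b·K_d/n = 1 + 1.88 × 3.6/0.34 = 20.91.
Sorption retards both mechanisms: v_R = v/R = 0.05835 m/day, D_R = D/R = 0.1181 m²/day.
v_R·t = 0.05835 × 2340 = 136.539 m; 2√(D_R t) = 33.25 m; argument = (116 − 136.539)/33.25 = -0.6177.
C = C₀ × ½·erfc(-0.6177) = 3.70 × 0.8088 = 2.99 mg/L.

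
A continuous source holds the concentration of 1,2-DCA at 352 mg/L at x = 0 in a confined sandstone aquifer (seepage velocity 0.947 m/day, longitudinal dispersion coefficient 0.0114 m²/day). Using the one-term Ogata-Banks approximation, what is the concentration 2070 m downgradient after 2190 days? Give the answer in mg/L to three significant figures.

For a continuous step input, C/C₀ ≈ ½·erfc((x−vt)/(2√(Dt))).
vt = 0.947 × 2190 = 2073.93 m and 2√(Dt) = 2√(0.0114 × 2190) = 9.993 m.
Argument (x−vt)/(2√(Dt)) = (2070 − 2073.93)/9.993 = -0.3933; ½·erfc(-0.3933) = 0.7110.
C = 352 × 0.7110 = 250 mg/L.

250 mg/L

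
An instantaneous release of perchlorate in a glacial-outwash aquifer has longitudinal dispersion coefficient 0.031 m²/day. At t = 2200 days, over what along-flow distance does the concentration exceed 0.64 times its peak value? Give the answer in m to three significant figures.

22.1 m

The plume is Gaussian with σ = √(2Dt) = √(2 × 0.031 × 2200) = 11.68 m.
C/C_peak = exp(−Δx²/(2σ²)) = 0.64 ⇒ Δx = σ·√(−2 ln 0.64) = 11.68 × 0.9448 = 11.04 m.
Width = 2Δx = 22.1 m.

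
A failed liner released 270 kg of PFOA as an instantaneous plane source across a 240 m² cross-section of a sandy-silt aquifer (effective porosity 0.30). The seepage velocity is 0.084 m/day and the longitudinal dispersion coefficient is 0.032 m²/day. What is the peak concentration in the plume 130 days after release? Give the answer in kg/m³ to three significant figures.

0.519 kg/m³

The peak of an instantaneous 1D plume sits at x = vt; there the Gaussian factor is 1 and C_max = M/(n_e·A·√(4πDt)), where n_e·A is the pore area the mass is dissolved in.
√(4πDt) = √(4π × 0.032 × 130) = 7.230 m, so C_max = 270/(0.30 × 240 × 7.230) = 0.519 kg/m³.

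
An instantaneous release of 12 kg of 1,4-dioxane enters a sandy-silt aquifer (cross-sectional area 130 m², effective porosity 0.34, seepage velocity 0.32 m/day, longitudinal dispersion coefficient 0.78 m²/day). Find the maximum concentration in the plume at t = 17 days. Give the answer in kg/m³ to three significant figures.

0.0210 kg/m³

The peak of an instantaneous 1D plume sits at x = vt; there the Gaussian factor is 1 and C_max = M/(n_e·A·√(4πDt)), where n_e·A is the pore area the mass is dissolved in.
√(4πDt) = √(4π × 0.78 × 17) = 12.91 m, so C_max = 12/(0.34 × 130 × 12.91) = 0.0210 kg/m³.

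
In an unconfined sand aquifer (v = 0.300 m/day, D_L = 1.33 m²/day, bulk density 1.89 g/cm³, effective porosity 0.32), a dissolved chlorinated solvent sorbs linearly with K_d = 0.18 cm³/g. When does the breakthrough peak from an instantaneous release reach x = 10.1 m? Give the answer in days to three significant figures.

45.4 days

Retardation factor R = 1 + ρ_b·K_d/n = 1 + 1.89 × 0.18/0.32 = 2.063.
Sorption retards both mechanisms: v_R = v/R = 0.1454 m/day, D_R = D/R = 0.6447 m²/day.
Peak time from v_R²t² + 2D_R t − x² = 0: t = (√(D_R² + v_R²x²) − D_R)/v_R².
√(D_R² + v_R²x²) = √(0.6447² + 0.1454² × 10.1²) = 1.604; v_R² = 0.02114.
t = (1.604 − 0.6447)/0.02114 = 45.4 days.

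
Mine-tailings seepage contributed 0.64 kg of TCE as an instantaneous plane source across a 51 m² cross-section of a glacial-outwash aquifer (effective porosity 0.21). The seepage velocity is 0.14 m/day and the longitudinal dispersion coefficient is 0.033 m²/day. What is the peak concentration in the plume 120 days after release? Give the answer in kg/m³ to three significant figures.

The peak of an instantaneous 1D plume sits at x = vt; there the Gaussian factor is 1 and C_max = M/(n_e·A·√(4πDt)), where n_e·A is the pore area the mass is dissolved in.
√(4πDt) = √(4π × 0.033 × 120) = 7.054 m, so C_max = 0.64/(0.21 × 51 × 7.054) = 0.00847 kg/m³.

0.00847 kg/m³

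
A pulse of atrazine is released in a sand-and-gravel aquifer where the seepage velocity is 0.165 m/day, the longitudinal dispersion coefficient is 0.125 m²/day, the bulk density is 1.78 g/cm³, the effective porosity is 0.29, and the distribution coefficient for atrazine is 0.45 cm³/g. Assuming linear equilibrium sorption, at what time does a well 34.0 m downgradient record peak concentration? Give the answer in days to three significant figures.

758 days

Retardation factor R = 1 + ρ_b·K_d/n = 1 + 1.78 × 0.45/0.29 = 3.762.
Sorption retards both mechanisms: v_R = v/R = 0.04386 m/day, D_R = D/R = 0.03323 m²/day.
Peak time from v_R²t² + 2D_R t − x² = 0: t = (√(D_R² + v_R²x²) − D_R)/v_R².
√(D_R² + v_R²x²) = √(0.03323² + 0.04386² × 34.0²) = 1.492; v_R² = 0.001924.
t = (1.492 − 0.03323)/0.001924 = 758 days.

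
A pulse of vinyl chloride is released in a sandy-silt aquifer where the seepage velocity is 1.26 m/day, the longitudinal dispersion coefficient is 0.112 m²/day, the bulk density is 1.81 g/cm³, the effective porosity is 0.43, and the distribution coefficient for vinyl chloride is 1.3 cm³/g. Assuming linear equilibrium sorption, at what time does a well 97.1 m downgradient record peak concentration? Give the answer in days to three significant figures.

498 days

Retardation factor R = 1 + ρ_b·K_d/n = 1 + 1.81 × 1.3/0.43 = 6.472.
Sorption retards both mechanisms: v_R = v/R = 0.1947 m/day, D_R = D/R = 0.01731 m²/day.
Peak time from v_R²t² + 2D_R t − x² = 0: t = (√(D_R² + v_R²x²) − D_R)/v_R².
√(D_R² + v_R²x²) = √(0.01731² + 0.1947² × 97.1²) = 18.91; v_R² = 0.03791.
t = (18.91 − 0.01731)/0.03791 = 498 days.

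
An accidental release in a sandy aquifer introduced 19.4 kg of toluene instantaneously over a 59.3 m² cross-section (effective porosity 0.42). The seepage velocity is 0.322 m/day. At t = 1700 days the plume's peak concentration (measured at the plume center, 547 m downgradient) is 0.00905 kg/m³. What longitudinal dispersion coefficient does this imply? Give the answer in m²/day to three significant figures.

At the plume center C_max = M/(n_e·A·√(4πDt)), so D = M²/(4πt·(n_e·A·C_max)²).
n_e·A·C_max = 0.42 × 59.3 × 0.00905 = 0.2254 kg/m.
D = 19.4²/(4π × 1700 × 0.2254²) = 0.347 m²/day.

0.347 m²/day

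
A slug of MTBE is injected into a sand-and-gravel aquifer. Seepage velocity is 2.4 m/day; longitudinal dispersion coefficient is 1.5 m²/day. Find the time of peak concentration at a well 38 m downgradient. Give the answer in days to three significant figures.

For the 1D instantaneous-source solution, setting ∂C/∂t = 0 at fixed x gives v²t² + 2Dt − x² = 0, so t = (√(D² + v²x²) − D)/v².
√(D² + v²x²) = √(1.5² + 2.4² × 38²) = 91.21; v² = 5.76.
t = (91.21 − 1.5)/5.76 = 15.6 days (vs. the pure-advection estimate x/v = 15.8 d).

15.6 days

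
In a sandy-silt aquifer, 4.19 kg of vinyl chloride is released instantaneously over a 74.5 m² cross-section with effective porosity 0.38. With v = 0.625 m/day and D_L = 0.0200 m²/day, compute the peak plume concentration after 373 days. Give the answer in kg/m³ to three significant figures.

The peak of an instantaneous 1D plume sits at x = vt; there the Gaussian factor is 1 and C_max = M/(n_e·A·√(4πDt)), where n_e·A is the pore area the mass is dissolved in.
√(4πDt) = √(4π × 0.0200 × 373) = 9.682 m, so C_max = 4.19/(0.38 × 74.5 × 9.682) = 0.0153 kg/m³.

0.0153 kg/m³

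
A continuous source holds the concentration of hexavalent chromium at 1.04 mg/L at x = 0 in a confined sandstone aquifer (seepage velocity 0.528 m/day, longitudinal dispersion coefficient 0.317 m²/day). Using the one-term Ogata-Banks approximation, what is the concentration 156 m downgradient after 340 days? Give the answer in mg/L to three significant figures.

For a continuous step input, C/C₀ ≈ ½·erfc((x−vt)/(2√(Dt))).
vt = 0.528 × 340 = 179.52 m and 2√(Dt) = 2√(0.317 × 340) = 20.76 m.
Argument (x−vt)/(2√(Dt)) = (156 − 179.52)/20.76 = -1.133; ½·erfc(-1.133) = 0.9455.
C = 1.04 × 0.9455 = 0.983 mg/L.

0.983 mg/L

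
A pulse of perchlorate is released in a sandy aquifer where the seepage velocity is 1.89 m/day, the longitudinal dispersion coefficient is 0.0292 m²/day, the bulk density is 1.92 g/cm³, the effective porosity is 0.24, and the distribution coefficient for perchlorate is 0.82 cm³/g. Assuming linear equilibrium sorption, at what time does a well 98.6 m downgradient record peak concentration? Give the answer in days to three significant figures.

Retardation factor R = 1 + ρ_b·K_d/n = 1 + 1.92 × 0.82/0.24 = 7.560.
Sorption retards both mechanisms: v_R = v/R = 0.2500 m/day, D_R = D/R = 0.003862 m²/day.
Peak time from v_R²t² + 2D_R t − x² = 0: t = (√(D_R² + v_R²x²) − D_R)/v_R².
√(D_R² + v_R²x²) = √(0.003862² + 0.2500² × 98.6²) = 24.65; v_R² = 0.06250.
t = (24.65 − 0.003862)/0.06250 = 394 days.

394 days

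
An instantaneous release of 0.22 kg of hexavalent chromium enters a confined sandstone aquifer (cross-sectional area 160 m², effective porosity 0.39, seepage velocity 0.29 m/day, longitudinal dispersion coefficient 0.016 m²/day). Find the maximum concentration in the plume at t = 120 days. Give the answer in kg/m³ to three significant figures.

The peak of an instantaneous 1D plume sits at x = vt; there the Gaussian factor is 1 and C_max = M/(n_e·A·√(4πDt)), where n_e·A is the pore area the mass is dissolved in.
√(4πDt) = √(4π × 0.016 × 120) = 4.912 m, so C_max = 0.22/(0.39 × 160 × 4.912) = 0.000718 kg/m³.

0.000718 kg/m³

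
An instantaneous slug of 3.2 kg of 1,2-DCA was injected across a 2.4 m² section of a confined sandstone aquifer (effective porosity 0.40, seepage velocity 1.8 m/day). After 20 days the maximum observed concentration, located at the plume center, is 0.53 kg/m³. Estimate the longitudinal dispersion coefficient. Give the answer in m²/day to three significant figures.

0.157 m²/day

At the plume center C_max = M/(n_e·A·√(4πDt)), so D = M²/(4πt·(n_e·A·C_max)²).
n_e·A·C_max = 0.40 × 2.4 × 0.53 = 0.5088 kg/m.
D = 3.2²/(4π × 20 × 0.5088²) = 0.157 m²/day.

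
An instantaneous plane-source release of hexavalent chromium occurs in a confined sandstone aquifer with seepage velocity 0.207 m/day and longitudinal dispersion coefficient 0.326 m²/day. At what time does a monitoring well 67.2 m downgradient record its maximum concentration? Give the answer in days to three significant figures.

317 days

For the 1D instantaneous-source solution, setting ∂C/∂t = 0 at fixed x gives v²t² + 2Dt − x² = 0, so t = (√(D² + v²x²) − D)/v².
√(D² + v²x²) = √(0.326² + 0.207² × 67.2²) = 13.91; v² = 0.042849.
t = (13.91 − 0.326)/0.042849 = 317 days (vs. the pure-advection estimate x/v = 325 d).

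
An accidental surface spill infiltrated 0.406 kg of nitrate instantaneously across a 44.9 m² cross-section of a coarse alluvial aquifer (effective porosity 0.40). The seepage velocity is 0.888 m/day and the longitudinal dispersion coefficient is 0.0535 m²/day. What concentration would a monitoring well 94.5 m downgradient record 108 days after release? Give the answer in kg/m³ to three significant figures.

For an instantaneous plane source, C(x,t) = M/(n_e·A·√(4πDt)) · exp(−(x−vt)²/(4Dt)), with n_e·A the pore (flow) area.
Plume center vt = 0.888 × 108 = 95.904 m, so the well at 94.5 m is 1.404 m upgradient of the peak.
√(4πDt) = 8.521 m, giving peak height M/(n_e·A·√(4πDt)) = 0.406/(0.40 × 44.9 × 8.521) = 0.002653 kg/m³.
(x−vt)²/(4Dt) = (-1.404)²/(4 × 0.0535 × 108) = 0.08529; exp(−0.08529) = 0.9182.
C = 0.002653 × 0.9182 = 0.00244 kg/m³.

0.00244 kg/m³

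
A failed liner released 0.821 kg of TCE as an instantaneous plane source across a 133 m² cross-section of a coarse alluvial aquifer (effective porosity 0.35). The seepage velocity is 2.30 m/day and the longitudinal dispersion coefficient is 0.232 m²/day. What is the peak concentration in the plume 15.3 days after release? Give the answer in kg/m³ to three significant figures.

0.00264 kg/m³

The peak of an instantaneous 1D plume sits at x = vt; there the Gaussian factor is 1 and C_max = M/(n_e·A·√(4πDt)), where n_e·A is the pore area the mass is dissolved in.
√(4πDt) = √(4π × 0.232 × 15.3) = 6.679 m, so C_max = 0.821/(0.35 × 133 × 6.679) = 0.00264 kg/m³.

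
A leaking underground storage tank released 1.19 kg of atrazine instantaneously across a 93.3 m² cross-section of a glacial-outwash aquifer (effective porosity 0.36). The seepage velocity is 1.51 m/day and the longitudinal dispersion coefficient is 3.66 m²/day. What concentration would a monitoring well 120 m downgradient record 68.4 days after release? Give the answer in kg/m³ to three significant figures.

0.000478 kg/m³

For an instantaneous plane source, C(x,t) = M/(n_e·A·√(4πDt)) · exp(−(x−vt)²/(4Dt)), with n_e·A the pore (flow) area.
Plume center vt = 1.51 × 68.4 = 103.284 m, so the well at 120 m is 16.716 m downgradient of the peak.
√(4πDt) = 56.09 m, giving peak height M/(n_e·A·√(4πDt)) = 1.19/(0.36 × 93.3 × 56.09) = 0.0006317 kg/m³.
(x−vt)²/(4Dt) = (16.716)²/(4 × 3.66 × 68.4) = 0.2790; exp(−0.2790) = 0.7565.
C = 0.0006317 × 0.7565 = 0.000478 kg/m³.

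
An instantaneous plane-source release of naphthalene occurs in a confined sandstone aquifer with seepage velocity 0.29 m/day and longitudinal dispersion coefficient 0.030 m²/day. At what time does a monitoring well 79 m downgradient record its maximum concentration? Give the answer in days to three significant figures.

272 days

For the 1D instantaneous-source solution, setting ∂C/∂t = 0 at fixed x gives v²t² + 2Dt − x² = 0, so t = (√(D² + v²x²) − D)/v².
√(D² + v²x²) = √(0.030² + 0.29² × 79²) = 22.91; v² = 0.0841.
t = (22.91 − 0.030)/0.0841 = 272 days (vs. the pure-advection estimate x/v = 272 d).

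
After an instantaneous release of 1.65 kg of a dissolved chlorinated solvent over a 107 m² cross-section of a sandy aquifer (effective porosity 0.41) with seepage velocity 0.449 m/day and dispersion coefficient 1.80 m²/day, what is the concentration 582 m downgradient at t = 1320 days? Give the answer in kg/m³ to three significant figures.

0.000215 kg/m³

For an instantaneous plane source, C(x,t) = M/(n_e·A·√(4πDt)) · exp(−(x−vt)²/(4Dt)), with n_e·A the pore (flow) area.
Plume center vt = 0.449 × 1320 = 592.68 m, so the well at 582 m is 10.68 m upgradient of the peak.
√(4πDt) = 172.8 m, giving peak height M/(n_e·A·√(4πDt)) = 1.65/(0.41 × 107 × 172.8) = 0.0002177 kg/m³.
(x−vt)²/(4Dt) = (-10.68)²/(4 × 1.80 × 1320) = 0.01200; exp(−0.01200) = 0.9881.
C = 0.0002177 × 0.9881 = 0.000215 kg/m³.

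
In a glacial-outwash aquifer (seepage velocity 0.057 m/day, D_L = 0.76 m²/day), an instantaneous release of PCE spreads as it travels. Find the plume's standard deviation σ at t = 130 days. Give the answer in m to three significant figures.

14.1 m

Dispersive spreading gives a Gaussian with σ² = 2Dt; advection only shifts the center.
σ = √(2 × 0.76 × 130) = 14.1 m.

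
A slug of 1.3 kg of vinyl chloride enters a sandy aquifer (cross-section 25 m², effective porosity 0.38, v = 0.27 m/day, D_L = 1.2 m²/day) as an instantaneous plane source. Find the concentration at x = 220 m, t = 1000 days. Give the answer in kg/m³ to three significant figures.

For an instantaneous plane source, C(x,t) = M/(n_e·A·√(4πDt)) · exp(−(x−vt)²/(4Dt)), with n_e·A the pore (flow) area.
Plume center vt = 0.27 × 1000 = 270 m, so the well at 220 m is 50 m upgradient of the peak.
√(4πDt) = 122.8 m, giving peak height M/(n_e·A·√(4πDt)) = 1.3/(0.38 × 25 × 122.8) = 0.001114 kg/m³.
(x−vt)²/(4Dt) = (-50)²/(4 × 1.2 × 1000) = 0.5208; exp(−0.5208) = 0.5940.
C = 0.001114 × 0.5940 = 0.000662 kg/m³.

0.000662 kg/m³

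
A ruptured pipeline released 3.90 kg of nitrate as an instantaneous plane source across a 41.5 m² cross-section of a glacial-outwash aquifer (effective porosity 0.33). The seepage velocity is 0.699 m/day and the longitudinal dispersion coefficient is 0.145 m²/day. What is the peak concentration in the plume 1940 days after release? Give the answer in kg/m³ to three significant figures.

0.00479 kg/m³

The peak of an instantaneous 1D plume sits at x = vt; there the Gaussian factor is 1 and C_max = M/(n_e·A·√(4πDt)), where n_e·A is the pore area the mass is dissolved in.
√(4πDt) = √(4π × 0.145 × 1940) = 59.46 m, so C_max = 3.90/(0.33 × 41.5 × 59.46) = 0.00479 kg/m³.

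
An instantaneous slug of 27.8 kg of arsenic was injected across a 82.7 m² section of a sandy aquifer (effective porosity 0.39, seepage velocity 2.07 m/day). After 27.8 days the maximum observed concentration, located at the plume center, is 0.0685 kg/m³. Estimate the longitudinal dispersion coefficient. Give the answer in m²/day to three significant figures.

0.453 m²/day

At the plume center C_max = M/(n_e·A·√(4πDt)), so D = M²/(4πt·(n_e·A·C_max)²).
n_e·A·C_max = 0.39 × 82.7 × 0.0685 = 2.209 kg/m.
D = 27.8²/(4π × 27.8 × 2.209²) = 0.453 m²/day.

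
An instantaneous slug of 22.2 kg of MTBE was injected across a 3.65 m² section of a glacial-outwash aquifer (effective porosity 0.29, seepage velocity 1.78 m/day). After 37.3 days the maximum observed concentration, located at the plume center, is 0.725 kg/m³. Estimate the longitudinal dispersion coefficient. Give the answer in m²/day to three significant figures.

1.79 m²/day

At the plume center C_max = M/(n_e·A·√(4πDt)), so D = M²/(4πt·(n_e·A·C_max)²).
n_e·A·C_max = 0.29 × 3.65 × 0.725 = 0.7674 kg/m.
D = 22.2²/(4π × 37.3 × 0.7674²) = 1.79 m²/day.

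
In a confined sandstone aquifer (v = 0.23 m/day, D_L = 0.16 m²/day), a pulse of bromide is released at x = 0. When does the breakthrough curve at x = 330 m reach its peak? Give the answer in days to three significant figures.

For the 1D instantaneous-source solution, setting ∂C/∂t = 0 at fixed x gives v²t² + 2Dt − x² = 0, so t = (√(D² + v²x²) − D)/v².
√(D² + v²x²) = √(0.16² + 0.23² × 330²) = 75.90; v² = 0.0529.
t = (75.90 − 0.16)/0.0529 = 1430 days (vs. the pure-advection estimate x/v = 1430 d).

1430 days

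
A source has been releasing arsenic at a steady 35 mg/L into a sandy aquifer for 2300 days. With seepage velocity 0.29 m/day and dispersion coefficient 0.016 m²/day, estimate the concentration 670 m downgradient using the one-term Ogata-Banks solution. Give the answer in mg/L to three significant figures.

12.7 mg/L

For a continuous step input, C/C₀ ≈ ½·erfc((x−vt)/(2√(Dt))).
vt = 0.29 × 2300 = 667 m and 2√(Dt) = 2√(0.016 × 2300) = 12.13 m.
Argument (x−vt)/(2√(Dt)) = (670 − 667)/12.13 = 0.2473; ½·erfc(0.2473) = 0.3633.
C = 35 × 0.3633 = 12.7 mg/L.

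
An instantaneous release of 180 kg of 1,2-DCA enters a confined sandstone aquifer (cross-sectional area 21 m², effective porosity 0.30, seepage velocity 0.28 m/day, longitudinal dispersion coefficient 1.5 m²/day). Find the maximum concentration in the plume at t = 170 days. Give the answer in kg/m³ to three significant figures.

0.505 kg/m³

The peak of an instantaneous 1D plume sits at x = vt; there the Gaussian factor is 1 and C_max = M/(n_e·A·√(4πDt)), where n_e·A is the pore area the mass is dissolved in.
√(4πDt) = √(4π × 1.5 × 170) = 56.61 m, so C_max = 180/(0.30 × 21 × 56.61) = 0.505 kg/m³.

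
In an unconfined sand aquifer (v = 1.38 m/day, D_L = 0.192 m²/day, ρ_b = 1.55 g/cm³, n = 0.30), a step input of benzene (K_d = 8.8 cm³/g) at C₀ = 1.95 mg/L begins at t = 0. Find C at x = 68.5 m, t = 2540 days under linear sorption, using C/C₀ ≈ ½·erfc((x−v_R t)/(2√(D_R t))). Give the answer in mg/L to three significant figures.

Retardation factor R = 1 + ρ_b·K_d/n = 1 + 1.55 × 8.8/0.30 = 46.47.
Sorption retards both mechanisms: v_R = v/R = 0.02970 m/day, D_R = D/R = 0.004132 m²/day.
v_R·t = 0.02970 × 2540 = 75.438 m; 2√(D_R t) = 6.479 m; argument = (68.5 − 75.438)/6.479 = -1.071.
C = C₀ × ½·erfc(-1.071) = 1.95 × 0.9351 = 1.82 mg/L.

1.82 mg/L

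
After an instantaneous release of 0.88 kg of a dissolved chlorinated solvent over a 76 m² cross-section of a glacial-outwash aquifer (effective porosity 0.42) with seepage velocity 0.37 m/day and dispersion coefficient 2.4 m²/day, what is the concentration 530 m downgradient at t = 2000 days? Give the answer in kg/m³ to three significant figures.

For an instantaneous plane source, C(x,t) = M/(n_e·A·√(4πDt)) · exp(−(x−vt)²/(4Dt)), with n_e·A the pore (flow) area.
Plume center vt = 0.37 × 2000 = 740 m, so the well at 530 m is 210 m upgradient of the peak.
√(4πDt) = 245.6 m, giving peak height M/(n_e·A·√(4πDt)) = 0.88/(0.42 × 76 × 245.6) = 0.0001123 kg/m³.
(x−vt)²/(4Dt) = (-210)²/(4 × 2.4 × 2000) = 2.297; exp(−2.297) = 0.1006.
C = 0.0001123 × 0.1006 = 1.13e-05 kg/m³.

1.13e-05 kg/m³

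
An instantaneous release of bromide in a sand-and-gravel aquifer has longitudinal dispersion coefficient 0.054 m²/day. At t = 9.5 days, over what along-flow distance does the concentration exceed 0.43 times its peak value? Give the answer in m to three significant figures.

2.63 m

The plume is Gaussian with σ = √(2Dt) = √(2 × 0.054 × 9.5) = 1.013 m.
C/C_peak = exp(−Δx²/(2σ²)) = 0.43 ⇒ Δx = σ·√(−2 ln 0.43) = 1.013 × 1.299 = 1.316 m.
Width = 2Δx = 2.63 m.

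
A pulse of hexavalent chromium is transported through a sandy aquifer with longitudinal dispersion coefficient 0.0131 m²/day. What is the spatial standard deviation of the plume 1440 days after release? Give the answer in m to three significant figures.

Dispersive spreading gives a Gaussian with σ² = 2Dt; advection only shifts the center.
σ = √(2 × 0.0131 × 1440) = 6.14 m.

6.14 m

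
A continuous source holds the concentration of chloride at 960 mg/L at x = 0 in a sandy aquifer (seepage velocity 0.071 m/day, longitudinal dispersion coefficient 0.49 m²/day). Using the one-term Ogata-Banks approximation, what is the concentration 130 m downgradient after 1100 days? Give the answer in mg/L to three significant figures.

54.7 mg/L

For a continuous step input, C/C₀ ≈ ½·erfc((x−vt)/(2√(Dt))).
vt = 0.071 × 1100 = 78.1 m and 2√(Dt) = 2√(0.49 × 1100) = 46.43 m.
Argument (x−vt)/(2√(Dt)) = (130 − 78.1)/46.43 = 1.118; ½·erfc(1.118) = 0.05693.
C = 960 × 0.05693 = 54.7 mg/L.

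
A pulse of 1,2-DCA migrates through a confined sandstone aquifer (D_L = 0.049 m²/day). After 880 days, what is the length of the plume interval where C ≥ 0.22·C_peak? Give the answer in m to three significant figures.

32.3 m

The plume is Gaussian with σ = √(2Dt) = √(2 × 0.049 × 880) = 9.287 m.
C/C_peak = exp(−Δx²/(2σ²)) = 0.22 ⇒ Δx = σ·√(−2 ln 0.22) = 9.287 × 1.740 = 16.16 m.
Width = 2Δx = 32.3 m.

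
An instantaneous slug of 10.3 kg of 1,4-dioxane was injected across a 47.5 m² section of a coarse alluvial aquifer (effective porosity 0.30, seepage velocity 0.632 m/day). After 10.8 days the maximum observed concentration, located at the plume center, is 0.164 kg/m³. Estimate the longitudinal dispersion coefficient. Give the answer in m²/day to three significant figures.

At the plume center C_max = M/(n_e·A·√(4πDt)), so D = M²/(4πt·(n_e·A·C_max)²).
n_e·A·C_max = 0.30 × 47.5 × 0.164 = 2.337 kg/m.
D = 10.3²/(4π × 10.8 × 2.337²) = 0.143 m²/day.

0.143 m²/day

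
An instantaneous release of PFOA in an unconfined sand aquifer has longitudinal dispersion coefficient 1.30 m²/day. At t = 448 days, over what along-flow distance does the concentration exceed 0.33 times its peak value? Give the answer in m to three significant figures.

The plume is Gaussian with σ = √(2Dt) = √(2 × 1.30 × 448) = 34.13 m.
C/C_peak = exp(−Δx²/(2σ²)) = 0.33 ⇒ Δx = σ·√(−2 ln 0.33) = 34.13 × 1.489 = 50.82 m.
Width = 2Δx = 102 m.

102 m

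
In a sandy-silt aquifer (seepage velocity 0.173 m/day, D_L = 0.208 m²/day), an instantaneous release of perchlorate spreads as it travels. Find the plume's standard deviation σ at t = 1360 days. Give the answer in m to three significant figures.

23.8 m

Dispersive spreading gives a Gaussian with σ² = 2Dt; advection only shifts the center.
σ = √(2 × 0.208 × 1360) = 23.8 m.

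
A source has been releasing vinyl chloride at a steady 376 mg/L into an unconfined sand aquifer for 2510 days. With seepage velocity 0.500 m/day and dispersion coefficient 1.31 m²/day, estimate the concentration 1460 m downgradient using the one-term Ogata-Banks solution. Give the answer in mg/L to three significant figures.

2.16 mg/L

For a continuous step input, C/C₀ ≈ ½·erfc((x−vt)/(2√(Dt))).
vt = 0.500 × 2510 = 1255 m and 2√(Dt) = 2√(1.31 × 2510) = 114.7 m.
Argument (x−vt)/(2√(Dt)) = (1460 − 1255)/114.7 = 1.787; ½·erfc(1.787) = 0.005749.
C = 376 × 0.005749 = 2.16 mg/L.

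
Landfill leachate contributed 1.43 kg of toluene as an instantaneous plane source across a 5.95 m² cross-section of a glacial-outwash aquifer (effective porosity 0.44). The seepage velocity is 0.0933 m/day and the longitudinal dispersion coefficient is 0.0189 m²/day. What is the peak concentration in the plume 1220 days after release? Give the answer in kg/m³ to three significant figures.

0.0321 kg/m³

The peak of an instantaneous 1D plume sits at x = vt; there the Gaussian factor is 1 and C_max = M/(n_e·A·√(4πDt)), where n_e·A is the pore area the mass is dissolved in.
√(4πDt) = √(4π × 0.0189 × 1220) = 17.02 m, so C_max = 1.43/(0.44 × 5.95 × 17.02) = 0.0321 kg/m³.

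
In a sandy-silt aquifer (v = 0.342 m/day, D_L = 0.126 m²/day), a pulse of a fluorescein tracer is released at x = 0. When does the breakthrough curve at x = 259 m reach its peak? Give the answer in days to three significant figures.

756 days

For the 1D instantaneous-source solution, setting ∂C/∂t = 0 at fixed x gives v²t² + 2Dt − x² = 0, so t = (√(D² + v²x²) − D)/v².
√(D² + v²x²) = √(0.126² + 0.342² × 259²) = 88.58; v² = 0.116964.
t = (88.58 − 0.126)/0.116964 = 756 days (vs. the pure-advection estimate x/v = 757 d).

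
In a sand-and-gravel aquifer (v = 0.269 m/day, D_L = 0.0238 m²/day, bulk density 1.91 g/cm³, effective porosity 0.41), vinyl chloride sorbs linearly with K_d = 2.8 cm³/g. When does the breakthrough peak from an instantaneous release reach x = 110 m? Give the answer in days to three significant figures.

Retardation factor R = 1 + ρ_b·K_d/n = 1 + 1.91 × 2.8/0.41 = 14.04.
Sorption retards both mechanisms: v_R = v/R = 0.01916 m/day, D_R = D/R = 0.001695 m²/day.
Peak time from v_R²t² + 2D_R t − x² = 0: t = (√(D_R² + v_R²x²) − D_R)/v_R².
√(D_R² + v_R²x²) = √(0.001695² + 0.01916² × 110²) = 2.108; v_R² = 0.0003671.
t = (2.108 − 0.001695)/0.0003671 = 5740 days.

5740 days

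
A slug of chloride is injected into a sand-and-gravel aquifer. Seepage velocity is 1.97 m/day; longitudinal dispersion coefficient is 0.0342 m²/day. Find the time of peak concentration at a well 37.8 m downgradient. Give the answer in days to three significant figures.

19.2 days

For the 1D instantaneous-source solution, setting ∂C/∂t = 0 at fixed x gives v²t² + 2Dt − x² = 0, so t = (√(D² + v²x²) − D)/v².
√(D² + v²x²) = √(0.0342² + 1.97² × 37.8²) = 74.47; v² = 3.8809.
t = (74.47 − 0.0342)/3.8809 = 19.2 days (vs. the pure-advection estimate x/v = 19.2 d).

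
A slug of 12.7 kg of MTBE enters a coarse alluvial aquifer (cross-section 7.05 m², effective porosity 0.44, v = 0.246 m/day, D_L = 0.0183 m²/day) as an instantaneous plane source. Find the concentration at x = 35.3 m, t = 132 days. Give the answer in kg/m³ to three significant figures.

0.325 kg/m³

For an instantaneous plane source, C(x,t) = M/(n_e·A·√(4πDt)) · exp(−(x−vt)²/(4Dt)), with n_e·A the pore (flow) area.
Plume center vt = 0.246 × 132 = 32.472 m, so the well at 35.3 m is 2.828 m downgradient of the peak.
√(4πDt) = 5.510 m, giving peak height M/(n_e·A·√(4πDt)) = 12.7/(0.44 × 7.05 × 5.510) = 0.7430 kg/m³.
(x−vt)²/(4Dt) = (2.828)²/(4 × 0.0183 × 132) = 0.8277; exp(−0.8277) = 0.4371.
C = 0.7430 × 0.4371 = 0.325 kg/m³.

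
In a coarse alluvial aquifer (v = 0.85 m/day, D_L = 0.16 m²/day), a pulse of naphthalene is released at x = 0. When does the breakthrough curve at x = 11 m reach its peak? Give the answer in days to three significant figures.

12.7 days

For the 1D instantaneous-source solution, setting ∂C/∂t = 0 at fixed x gives v²t² + 2Dt − x² = 0, so t = (√(D² + v²x²) − D)/v².
√(D² + v²x²) = √(0.16² + 0.85² × 11²) = 9.351; v² = 0.7225.
t = (9.351 − 0.16)/0.7225 = 12.7 days (vs. the pure-advection estimate x/v = 12.9 d).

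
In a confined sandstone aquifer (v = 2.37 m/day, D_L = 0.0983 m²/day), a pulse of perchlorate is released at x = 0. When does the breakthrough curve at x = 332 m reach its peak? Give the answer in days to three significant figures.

For the 1D instantaneous-source solution, setting ∂C/∂t = 0 at fixed x gives v²t² + 2Dt − x² = 0, so t = (√(D² + v²x²) − D)/v².
√(D² + v²x²) = √(0.0983² + 2.37² × 332²) = 786.8; v² = 5.6169.
t = (786.8 − 0.0983)/5.6169 = 140 days (vs. the pure-advection estimate x/v = 140 d).

140 days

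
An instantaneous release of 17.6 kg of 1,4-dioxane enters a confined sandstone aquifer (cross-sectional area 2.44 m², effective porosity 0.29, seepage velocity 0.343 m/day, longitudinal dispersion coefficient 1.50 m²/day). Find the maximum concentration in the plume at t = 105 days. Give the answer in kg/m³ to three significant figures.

The peak of an instantaneous 1D plume sits at x = vt; there the Gaussian factor is 1 and C_max = M/(n_e·A·√(4πDt)), where n_e·A is the pore area the mass is dissolved in.
√(4πDt) = √(4π × 1.50 × 105) = 44.49 m, so C_max = 17.6/(0.29 × 2.44 × 44.49) = 0.559 kg/m³.

0.559 kg/m³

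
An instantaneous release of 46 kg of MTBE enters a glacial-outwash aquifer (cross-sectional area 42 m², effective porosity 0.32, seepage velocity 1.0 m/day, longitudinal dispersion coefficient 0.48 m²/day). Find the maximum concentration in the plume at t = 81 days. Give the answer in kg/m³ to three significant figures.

0.155 kg/m³

The peak of an instantaneous 1D plume sits at x = vt; there the Gaussian factor is 1 and C_max = M/(n_e·A·√(4πDt)), where n_e·A is the pore area the mass is dissolved in.
√(4πDt) = √(4π × 0.48 × 81) = 22.10 m, so C_max = 46/(0.32 × 42 × 22.10) = 0.155 kg/m³.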